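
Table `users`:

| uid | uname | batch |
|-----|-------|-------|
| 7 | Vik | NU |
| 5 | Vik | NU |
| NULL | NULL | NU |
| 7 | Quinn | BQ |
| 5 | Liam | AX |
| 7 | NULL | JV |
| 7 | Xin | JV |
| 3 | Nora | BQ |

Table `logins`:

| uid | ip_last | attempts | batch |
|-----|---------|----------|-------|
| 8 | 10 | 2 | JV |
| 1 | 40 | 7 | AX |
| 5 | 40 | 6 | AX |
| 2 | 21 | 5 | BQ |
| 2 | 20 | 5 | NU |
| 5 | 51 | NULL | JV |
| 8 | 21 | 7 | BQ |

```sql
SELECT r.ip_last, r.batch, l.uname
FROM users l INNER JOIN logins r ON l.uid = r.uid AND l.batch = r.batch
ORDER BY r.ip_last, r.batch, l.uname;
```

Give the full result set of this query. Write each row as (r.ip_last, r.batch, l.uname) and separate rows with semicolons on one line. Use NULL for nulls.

INNER JOIN keeps only pairs where the ON condition holds.
Matching on l.uid = r.uid AND l.batch = r.batch. A NULL in a compared column never satisfies the condition.
Matched pairs: 1.

(40, AX, Liam)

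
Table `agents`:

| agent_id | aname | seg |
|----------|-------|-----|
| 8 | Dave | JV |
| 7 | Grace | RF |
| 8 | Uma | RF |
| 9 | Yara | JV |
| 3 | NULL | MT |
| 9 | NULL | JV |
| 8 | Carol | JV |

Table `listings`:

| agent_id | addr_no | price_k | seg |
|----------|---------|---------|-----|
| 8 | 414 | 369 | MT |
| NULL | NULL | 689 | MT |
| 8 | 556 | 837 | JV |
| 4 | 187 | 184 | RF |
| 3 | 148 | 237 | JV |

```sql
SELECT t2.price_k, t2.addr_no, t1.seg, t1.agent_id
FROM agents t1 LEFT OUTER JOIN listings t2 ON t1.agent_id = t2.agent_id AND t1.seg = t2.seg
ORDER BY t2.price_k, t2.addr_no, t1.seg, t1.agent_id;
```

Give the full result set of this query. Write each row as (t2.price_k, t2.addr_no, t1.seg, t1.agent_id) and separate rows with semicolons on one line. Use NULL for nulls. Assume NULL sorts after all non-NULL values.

LEFT JOIN keeps every row from `agents`; unmatched rows get NULL for `listings`'s columns.
Matching on t1.agent_id = t2.agent_id AND t1.seg = t2.seg. A NULL in a compared column never satisfies the condition.
Matched pairs: 2; unmatched t1 rows kept: 5.

(837, 556, JV, 8); (837, 556, JV, 8); (NULL, NULL, JV, 9); (NULL, NULL, JV, 9); (NULL, NULL, MT, 3); (NULL, NULL, RF, 7); (NULL, NULL, RF, 8)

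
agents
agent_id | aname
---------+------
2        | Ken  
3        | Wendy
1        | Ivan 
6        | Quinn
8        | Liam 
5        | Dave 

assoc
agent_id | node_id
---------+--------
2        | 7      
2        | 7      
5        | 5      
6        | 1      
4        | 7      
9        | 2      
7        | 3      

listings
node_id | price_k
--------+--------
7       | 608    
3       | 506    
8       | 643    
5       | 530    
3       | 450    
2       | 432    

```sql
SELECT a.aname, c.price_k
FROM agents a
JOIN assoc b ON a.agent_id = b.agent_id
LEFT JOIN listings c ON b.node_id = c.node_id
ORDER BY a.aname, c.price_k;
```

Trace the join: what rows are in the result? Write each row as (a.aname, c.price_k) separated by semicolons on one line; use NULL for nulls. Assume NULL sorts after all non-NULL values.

(Dave, 530); (Ken, 608); (Ken, 608); (Quinn, NULL)

Joins associate left-to-right: agents INNER JOIN assoc on agent_id gives 4 intermediate row(s).
Then LEFT JOIN `listings c` on node_id: each of those 4 rows is kept; rows whose b.node_id has no match in c get NULL for c's columns.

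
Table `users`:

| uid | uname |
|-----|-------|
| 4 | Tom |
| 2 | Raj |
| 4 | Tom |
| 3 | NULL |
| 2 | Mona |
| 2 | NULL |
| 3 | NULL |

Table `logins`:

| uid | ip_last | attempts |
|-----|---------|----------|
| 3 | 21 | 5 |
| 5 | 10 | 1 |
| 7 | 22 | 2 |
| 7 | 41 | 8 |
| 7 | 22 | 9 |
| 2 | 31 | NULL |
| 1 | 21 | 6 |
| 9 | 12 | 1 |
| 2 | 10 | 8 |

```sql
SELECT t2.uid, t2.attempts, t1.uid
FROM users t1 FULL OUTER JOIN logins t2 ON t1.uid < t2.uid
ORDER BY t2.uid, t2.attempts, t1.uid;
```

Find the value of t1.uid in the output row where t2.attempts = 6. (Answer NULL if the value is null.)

FULL OUTER JOIN keeps every row from both sides; unmatched rows get NULL for the other side's columns.
Matching on t1.uid < t2.uid.
- t1 (uid=4) pairs with 5 row(s) of t2.
- t1 (uid=2) pairs with 6 row(s) of t2.
- t1 (uid=4) pairs with 5 row(s) of t2.
- t1 (uid=3) pairs with 5 row(s) of t2.
- t1 (uid=2) pairs with 6 row(s) of t2.
- t1 (uid=2) pairs with 6 row(s) of t2.
- t1 (uid=3) pairs with 5 row(s) of t2.
- 3 t2 row(s) had no t1 match → kept, t1 columns NULL.

NULL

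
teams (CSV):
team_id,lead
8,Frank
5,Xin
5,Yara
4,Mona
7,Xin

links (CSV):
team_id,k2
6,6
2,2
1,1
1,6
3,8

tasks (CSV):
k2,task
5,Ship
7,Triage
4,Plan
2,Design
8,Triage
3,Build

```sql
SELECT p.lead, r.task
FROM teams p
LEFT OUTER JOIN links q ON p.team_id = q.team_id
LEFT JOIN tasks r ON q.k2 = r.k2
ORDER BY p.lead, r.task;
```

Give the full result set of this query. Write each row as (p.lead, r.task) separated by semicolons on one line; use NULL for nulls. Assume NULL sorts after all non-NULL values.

Joins associate left-to-right: teams LEFT JOIN links on team_id gives 5 intermediate row(s).
Then LEFT JOIN `tasks r` on k2: each of those 5 rows is kept; rows whose q.k2 has no match in r get NULL for r's columns.

(Frank, NULL); (Mona, NULL); (Xin, NULL); (Xin, NULL); (Yara, NULL)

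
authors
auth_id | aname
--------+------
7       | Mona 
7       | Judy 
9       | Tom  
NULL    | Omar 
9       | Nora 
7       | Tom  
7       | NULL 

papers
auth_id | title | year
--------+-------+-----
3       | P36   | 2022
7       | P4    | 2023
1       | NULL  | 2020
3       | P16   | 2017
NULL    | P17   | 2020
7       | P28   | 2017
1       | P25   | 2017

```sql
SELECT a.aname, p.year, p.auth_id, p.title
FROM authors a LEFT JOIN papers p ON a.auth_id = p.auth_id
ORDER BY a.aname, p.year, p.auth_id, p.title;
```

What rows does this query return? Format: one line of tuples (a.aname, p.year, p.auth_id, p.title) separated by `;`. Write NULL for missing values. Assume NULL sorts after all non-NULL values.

LEFT JOIN keeps every row from `authors`; unmatched rows get NULL for `papers`'s columns.
Matching on a.auth_id = p.auth_id. A NULL in a compared column never satisfies the condition.
- a row (auth_id=7): matches 2 p row(s) → 2 output row(s).
- a row (auth_id=7): matches 2 p row(s) → 2 output row(s).
- a row (auth_id=9): no match → kept, p columns NULL.
- a row (auth_id=NULL): no match → kept, p columns NULL.
- a row (auth_id=9): no match → kept, p columns NULL.
- a row (auth_id=7): matches 2 p row(s) → 2 output row(s).
- a row (auth_id=7): matches 2 p row(s) → 2 output row(s).

(Judy, 2017, 7, P28); (Judy, 2023, 7, P4); (Mona, 2017, 7, P28); (Mona, 2023, 7, P4); (Nora, NULL, NULL, NULL); (Omar, NULL, NULL, NULL); (Tom, 2017, 7, P28); (Tom, 2023, 7, P4); (Tom, NULL, NULL, NULL); (NULL, 2017, 7, P28); (NULL, 2023, 7, P4)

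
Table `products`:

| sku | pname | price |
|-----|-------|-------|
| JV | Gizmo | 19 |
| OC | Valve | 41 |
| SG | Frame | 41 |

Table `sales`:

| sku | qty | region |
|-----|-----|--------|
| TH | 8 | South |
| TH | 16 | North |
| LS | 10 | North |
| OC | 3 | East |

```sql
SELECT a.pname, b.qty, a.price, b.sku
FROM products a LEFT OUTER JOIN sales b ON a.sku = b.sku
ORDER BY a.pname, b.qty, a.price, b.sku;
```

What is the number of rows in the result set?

3

LEFT JOIN keeps every row from `products`; unmatched rows get NULL for `sales`'s columns.
Matching on a.sku = b.sku.
- a (sku=JV) has no partner → padded with NULL.
- a (sku=OC) pairs with 1 row(s) of b.
- a (sku=SG) has no partner → padded with NULL.
Total: 1 matched + 2 padded = 3 rows.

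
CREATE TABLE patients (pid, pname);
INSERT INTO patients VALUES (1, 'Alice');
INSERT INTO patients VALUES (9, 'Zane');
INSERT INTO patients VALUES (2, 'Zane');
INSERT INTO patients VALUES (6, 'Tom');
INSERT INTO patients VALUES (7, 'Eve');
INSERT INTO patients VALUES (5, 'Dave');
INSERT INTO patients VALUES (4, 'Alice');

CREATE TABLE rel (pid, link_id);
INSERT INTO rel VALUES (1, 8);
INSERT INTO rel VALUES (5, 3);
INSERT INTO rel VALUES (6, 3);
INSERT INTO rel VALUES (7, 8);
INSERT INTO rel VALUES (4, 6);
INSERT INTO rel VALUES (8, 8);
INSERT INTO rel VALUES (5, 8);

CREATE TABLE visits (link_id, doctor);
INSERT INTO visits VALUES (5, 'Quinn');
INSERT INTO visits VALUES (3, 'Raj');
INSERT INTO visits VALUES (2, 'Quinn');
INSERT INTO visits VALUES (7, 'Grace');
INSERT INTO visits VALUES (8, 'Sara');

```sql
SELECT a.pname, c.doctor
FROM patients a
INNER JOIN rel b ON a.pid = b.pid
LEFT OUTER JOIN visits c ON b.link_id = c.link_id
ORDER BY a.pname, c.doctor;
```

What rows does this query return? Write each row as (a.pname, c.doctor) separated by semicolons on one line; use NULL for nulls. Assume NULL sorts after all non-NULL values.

Joins associate left-to-right: patients INNER JOIN rel on pid gives 6 intermediate row(s).
Then LEFT JOIN `visits c` on link_id: each of those 6 rows is kept; rows whose b.link_id has no match in c get NULL for c's columns.

(Alice, Sara); (Alice, NULL); (Dave, Raj); (Dave, Sara); (Eve, Sara); (Tom, Raj)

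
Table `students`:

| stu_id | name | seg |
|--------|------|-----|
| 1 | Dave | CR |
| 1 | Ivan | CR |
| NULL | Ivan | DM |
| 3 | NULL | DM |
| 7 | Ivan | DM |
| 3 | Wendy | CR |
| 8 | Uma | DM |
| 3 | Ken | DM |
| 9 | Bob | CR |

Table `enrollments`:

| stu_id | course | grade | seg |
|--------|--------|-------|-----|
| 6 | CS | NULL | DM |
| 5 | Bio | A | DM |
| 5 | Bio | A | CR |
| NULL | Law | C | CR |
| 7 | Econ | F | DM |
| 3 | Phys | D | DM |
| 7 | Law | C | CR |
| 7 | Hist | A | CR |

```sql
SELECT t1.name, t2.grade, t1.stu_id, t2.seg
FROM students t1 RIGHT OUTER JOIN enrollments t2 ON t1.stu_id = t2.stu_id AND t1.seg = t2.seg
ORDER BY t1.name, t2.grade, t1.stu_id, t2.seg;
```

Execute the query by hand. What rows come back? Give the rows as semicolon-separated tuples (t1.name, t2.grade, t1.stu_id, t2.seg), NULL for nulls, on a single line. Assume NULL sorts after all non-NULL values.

RIGHT JOIN keeps every row from `enrollments`; unmatched rows get NULL for `students`'s columns.
Matching on t1.stu_id = t2.stu_id AND t1.seg = t2.seg. A NULL in a compared column never satisfies the condition.
- t1 row (stu_id=1, seg=CR): no match.
- t1 row (stu_id=1, seg=CR): no match.
- t1 row (stu_id=NULL, seg=DM): no match.
- t1 row (stu_id=3, seg=DM): matches 1 t2 row(s) → 1 output row(s).
- t1 row (stu_id=7, seg=DM): matches 1 t2 row(s) → 1 output row(s).
- t1 row (stu_id=3, seg=CR): no match.
- t1 row (stu_id=8, seg=DM): no match.
- t1 row (stu_id=3, seg=DM): matches 1 t2 row(s) → 1 output row(s).
- t1 row (stu_id=9, seg=CR): no match.
- plus 6 unmatched t2 row(s), each kept with NULL t1 columns.
After projecting and ordering:
t1.name | t2.grade | t1.stu_id | t2.seg
Ivan | F | 7 | DM
Ken | D | 3 | DM
NULL | A | NULL | CR
NULL | A | NULL | CR
NULL | A | NULL | DM
NULL | C | NULL | CR
NULL | C | NULL | CR
NULL | D | 3 | DM
NULL | NULL | NULL | DM

(Ivan, F, 7, DM); (Ken, D, 3, DM); (NULL, A, NULL, CR); (NULL, A, NULL, CR); (NULL, A, NULL, DM); (NULL, C, NULL, CR); (NULL, C, NULL, CR); (NULL, D, 3, DM); (NULL, NULL, NULL, DM)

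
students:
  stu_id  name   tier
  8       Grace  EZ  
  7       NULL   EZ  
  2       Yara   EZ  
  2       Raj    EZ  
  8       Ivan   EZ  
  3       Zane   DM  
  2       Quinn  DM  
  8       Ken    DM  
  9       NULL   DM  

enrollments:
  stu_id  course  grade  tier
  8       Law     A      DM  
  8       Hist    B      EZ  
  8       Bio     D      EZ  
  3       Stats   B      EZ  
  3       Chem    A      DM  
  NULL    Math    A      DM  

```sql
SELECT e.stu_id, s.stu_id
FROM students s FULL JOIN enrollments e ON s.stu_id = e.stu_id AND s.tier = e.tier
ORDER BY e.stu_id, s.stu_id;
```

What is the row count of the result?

13

FULL OUTER JOIN keeps every row from both sides; unmatched rows get NULL for the other side's columns.
Matching on s.stu_id = e.stu_id AND s.tier = e.tier. A NULL in a compared column never satisfies the condition.
Matched pairs: 6; unmatched s rows kept: 5; unmatched e rows kept: 2.
Total: 6 matched + 7 padded = 13 rows.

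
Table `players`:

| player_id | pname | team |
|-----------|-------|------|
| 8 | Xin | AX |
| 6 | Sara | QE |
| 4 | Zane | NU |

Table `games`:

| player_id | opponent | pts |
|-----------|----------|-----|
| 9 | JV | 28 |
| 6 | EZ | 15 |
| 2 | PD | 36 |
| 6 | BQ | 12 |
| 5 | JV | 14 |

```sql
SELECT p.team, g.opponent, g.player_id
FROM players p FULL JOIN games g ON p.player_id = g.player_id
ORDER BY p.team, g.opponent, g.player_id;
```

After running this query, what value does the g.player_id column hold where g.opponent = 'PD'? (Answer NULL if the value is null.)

2

FULL OUTER JOIN keeps every row from both sides; unmatched rows get NULL for the other side's columns.
Matching on p.player_id = g.player_id.
- p (player_id=8) has no partner → padded with NULL.
- p (player_id=6) pairs with 2 row(s) of g.
- p (player_id=4) has no partner → padded with NULL.
- 3 g row(s) had no p match → kept, p columns NULL.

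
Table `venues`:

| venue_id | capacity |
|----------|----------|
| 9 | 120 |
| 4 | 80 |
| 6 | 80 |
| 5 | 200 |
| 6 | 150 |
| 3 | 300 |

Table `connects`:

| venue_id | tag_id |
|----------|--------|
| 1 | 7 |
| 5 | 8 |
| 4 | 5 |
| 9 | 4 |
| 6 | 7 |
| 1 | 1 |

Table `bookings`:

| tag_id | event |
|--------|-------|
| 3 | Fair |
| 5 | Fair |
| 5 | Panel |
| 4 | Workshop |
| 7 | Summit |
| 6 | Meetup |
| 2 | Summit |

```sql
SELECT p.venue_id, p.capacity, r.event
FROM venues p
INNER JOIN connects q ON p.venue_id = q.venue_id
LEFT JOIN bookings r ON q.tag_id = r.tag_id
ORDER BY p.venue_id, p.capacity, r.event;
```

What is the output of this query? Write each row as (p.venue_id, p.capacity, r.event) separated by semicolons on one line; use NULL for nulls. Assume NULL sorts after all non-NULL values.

Evaluate left to right. First `venues p INNER JOIN connects q` on venue_id: 5 row(s).
Then LEFT JOIN `bookings r` on tag_id: each of those 5 rows is kept; rows whose q.tag_id has no match in r get NULL for r's columns.

(4, 80, Fair); (4, 80, Panel); (5, 200, NULL); (6, 80, Summit); (6, 150, Summit); (9, 120, Workshop)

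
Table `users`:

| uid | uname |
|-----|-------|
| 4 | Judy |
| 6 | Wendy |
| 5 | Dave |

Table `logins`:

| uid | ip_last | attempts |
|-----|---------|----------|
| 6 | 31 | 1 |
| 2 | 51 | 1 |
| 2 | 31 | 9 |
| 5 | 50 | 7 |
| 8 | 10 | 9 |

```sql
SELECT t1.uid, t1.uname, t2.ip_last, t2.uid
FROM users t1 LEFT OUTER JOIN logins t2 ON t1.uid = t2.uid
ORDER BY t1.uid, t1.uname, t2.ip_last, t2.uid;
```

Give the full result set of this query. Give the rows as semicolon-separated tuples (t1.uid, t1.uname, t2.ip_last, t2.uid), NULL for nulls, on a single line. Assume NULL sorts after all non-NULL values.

(4, Judy, NULL, NULL); (5, Dave, 50, 5); (6, Wendy, 31, 6)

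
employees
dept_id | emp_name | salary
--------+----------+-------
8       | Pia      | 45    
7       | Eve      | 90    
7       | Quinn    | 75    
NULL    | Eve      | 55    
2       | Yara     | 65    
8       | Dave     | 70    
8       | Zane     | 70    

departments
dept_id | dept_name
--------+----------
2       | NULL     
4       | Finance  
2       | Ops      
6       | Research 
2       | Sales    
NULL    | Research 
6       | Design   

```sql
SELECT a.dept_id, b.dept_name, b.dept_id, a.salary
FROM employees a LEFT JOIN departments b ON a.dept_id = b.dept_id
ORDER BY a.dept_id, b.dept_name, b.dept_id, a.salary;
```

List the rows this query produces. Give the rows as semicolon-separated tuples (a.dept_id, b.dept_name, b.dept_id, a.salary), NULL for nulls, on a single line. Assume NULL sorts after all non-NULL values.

LEFT JOIN keeps every row from `employees`; unmatched rows get NULL for `departments`'s columns.
Matching on a.dept_id = b.dept_id. A NULL in a compared column never satisfies the condition.
Matched pairs: 3; unmatched a rows kept: 6.

(2, Ops, 2, 65); (2, Sales, 2, 65); (2, NULL, 2, 65); (7, NULL, NULL, 75); (7, NULL, NULL, 90); (8, NULL, NULL, 45); (8, NULL, NULL, 70); (8, NULL, NULL, 70); (NULL, NULL, NULL, 55)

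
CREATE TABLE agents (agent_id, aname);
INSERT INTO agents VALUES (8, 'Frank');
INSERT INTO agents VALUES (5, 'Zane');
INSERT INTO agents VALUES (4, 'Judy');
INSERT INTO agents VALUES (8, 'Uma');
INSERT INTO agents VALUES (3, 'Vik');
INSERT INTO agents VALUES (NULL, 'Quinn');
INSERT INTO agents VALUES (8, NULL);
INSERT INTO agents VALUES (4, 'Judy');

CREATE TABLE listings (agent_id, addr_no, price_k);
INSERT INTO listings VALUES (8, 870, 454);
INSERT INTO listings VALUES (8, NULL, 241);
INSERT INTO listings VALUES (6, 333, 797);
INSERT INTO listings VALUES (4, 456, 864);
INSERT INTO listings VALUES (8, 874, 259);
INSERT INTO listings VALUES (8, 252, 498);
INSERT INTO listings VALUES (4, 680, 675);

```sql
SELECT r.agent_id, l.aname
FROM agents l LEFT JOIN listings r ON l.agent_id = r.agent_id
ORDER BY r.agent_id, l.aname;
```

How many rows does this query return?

19

LEFT JOIN keeps every row from `agents`; unmatched rows get NULL for `listings`'s columns.
Matching on l.agent_id = r.agent_id. A NULL in a compared column never satisfies the condition.
- l (agent_id=8) pairs with 4 row(s) of r.
- l (agent_id=5) has no partner → padded with NULL.
- l (agent_id=4) pairs with 2 row(s) of r.
- l (agent_id=8) pairs with 4 row(s) of r.
- l (agent_id=3) has no partner → padded with NULL.
- l (agent_id=NULL) has no partner → padded with NULL.
- l (agent_id=8) pairs with 4 row(s) of r.
- l (agent_id=4) pairs with 2 row(s) of r.
Total: 16 matched + 3 padded = 19 rows.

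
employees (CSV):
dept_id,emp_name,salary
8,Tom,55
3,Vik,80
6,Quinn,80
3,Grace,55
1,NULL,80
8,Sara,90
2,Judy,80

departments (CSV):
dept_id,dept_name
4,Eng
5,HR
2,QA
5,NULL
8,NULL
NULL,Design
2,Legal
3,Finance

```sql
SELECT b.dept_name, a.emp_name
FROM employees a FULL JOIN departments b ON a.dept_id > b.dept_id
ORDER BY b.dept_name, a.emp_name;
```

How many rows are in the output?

26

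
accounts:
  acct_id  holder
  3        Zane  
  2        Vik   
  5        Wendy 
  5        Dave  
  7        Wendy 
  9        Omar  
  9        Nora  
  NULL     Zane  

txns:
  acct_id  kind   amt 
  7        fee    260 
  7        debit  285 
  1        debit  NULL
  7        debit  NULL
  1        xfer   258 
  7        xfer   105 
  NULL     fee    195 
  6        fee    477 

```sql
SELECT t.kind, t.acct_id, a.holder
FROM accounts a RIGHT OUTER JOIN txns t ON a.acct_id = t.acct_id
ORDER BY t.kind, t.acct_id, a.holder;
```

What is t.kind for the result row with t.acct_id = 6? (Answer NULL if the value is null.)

fee

RIGHT JOIN keeps every row from `txns`; unmatched rows get NULL for `accounts`'s columns.
Matching on a.acct_id = t.acct_id. A NULL in a compared column never satisfies the condition.
- a (acct_id=3) has no partner in t.
- a (acct_id=2) has no partner in t.
- a (acct_id=5) has no partner in t.
- a (acct_id=5) has no partner in t.
- a (acct_id=7) pairs with 4 row(s) of t.
- a (acct_id=9) has no partner in t.
- a (acct_id=9) has no partner in t.
- a (acct_id=NULL) has no partner in t.
- plus 4 unmatched t row(s), each kept with NULL a columns.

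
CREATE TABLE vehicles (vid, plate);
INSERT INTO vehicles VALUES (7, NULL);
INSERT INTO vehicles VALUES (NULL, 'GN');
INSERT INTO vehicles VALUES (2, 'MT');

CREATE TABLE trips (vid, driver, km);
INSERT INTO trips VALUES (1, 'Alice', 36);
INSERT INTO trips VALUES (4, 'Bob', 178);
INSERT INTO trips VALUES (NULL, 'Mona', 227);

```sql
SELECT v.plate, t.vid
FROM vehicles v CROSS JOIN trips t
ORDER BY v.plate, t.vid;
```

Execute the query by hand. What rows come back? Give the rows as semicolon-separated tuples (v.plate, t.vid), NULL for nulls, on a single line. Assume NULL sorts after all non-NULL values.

(GN, 1); (GN, 4); (GN, NULL); (MT, 1); (MT, 4); (MT, NULL); (NULL, 1); (NULL, 4); (NULL, NULL)

CROSS JOIN pairs every row of `vehicles` with every row of `trips`: 3 × 3 = 9 rows.
After projecting and ordering:
v.plate | t.vid
GN | 1
GN | 4
GN | NULL
MT | 1
MT | 4
MT | NULL
NULL | 1
NULL | 4
NULL | NULL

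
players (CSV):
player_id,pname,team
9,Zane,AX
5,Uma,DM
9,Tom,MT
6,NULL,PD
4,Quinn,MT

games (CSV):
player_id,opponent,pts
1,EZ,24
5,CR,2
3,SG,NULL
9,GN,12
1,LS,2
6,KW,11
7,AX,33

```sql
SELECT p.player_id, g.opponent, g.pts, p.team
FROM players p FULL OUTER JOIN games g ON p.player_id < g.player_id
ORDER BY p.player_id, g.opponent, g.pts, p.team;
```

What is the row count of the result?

FULL OUTER JOIN keeps every row from both sides; unmatched rows get NULL for the other side's columns.
Matching on p.player_id < g.player_id.
Matched pairs: 9; unmatched p rows kept: 2; unmatched g rows kept: 3.
Total: 9 matched + 5 padded = 14 rows.

14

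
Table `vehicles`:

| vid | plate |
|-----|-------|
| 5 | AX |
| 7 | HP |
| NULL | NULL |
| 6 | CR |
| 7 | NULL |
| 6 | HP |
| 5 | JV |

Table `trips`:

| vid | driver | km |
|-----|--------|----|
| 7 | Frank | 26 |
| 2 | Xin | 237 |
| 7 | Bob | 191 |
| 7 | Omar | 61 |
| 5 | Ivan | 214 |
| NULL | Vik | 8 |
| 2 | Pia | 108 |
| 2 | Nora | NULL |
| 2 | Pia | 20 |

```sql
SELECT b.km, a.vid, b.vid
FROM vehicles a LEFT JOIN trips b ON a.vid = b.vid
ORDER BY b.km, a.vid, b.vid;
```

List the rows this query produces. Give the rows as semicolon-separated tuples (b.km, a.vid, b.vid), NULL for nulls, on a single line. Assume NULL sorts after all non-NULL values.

LEFT JOIN keeps every row from `vehicles`; unmatched rows get NULL for `trips`'s columns.
Matching on a.vid = b.vid. A NULL in a compared column never satisfies the condition.
- a (vid=5) pairs with 1 row(s) of b.
- a (vid=7) pairs with 3 row(s) of b.
- a (vid=NULL) has no partner → padded with NULL.
- a (vid=6) has no partner → padded with NULL.
- a (vid=7) pairs with 3 row(s) of b.
- a (vid=6) has no partner → padded with NULL.
- a (vid=5) pairs with 1 row(s) of b.

(26, 7, 7); (26, 7, 7); (61, 7, 7); (61, 7, 7); (191, 7, 7); (191, 7, 7); (214, 5, 5); (214, 5, 5); (NULL, 6, NULL); (NULL, 6, NULL); (NULL, NULL, NULL)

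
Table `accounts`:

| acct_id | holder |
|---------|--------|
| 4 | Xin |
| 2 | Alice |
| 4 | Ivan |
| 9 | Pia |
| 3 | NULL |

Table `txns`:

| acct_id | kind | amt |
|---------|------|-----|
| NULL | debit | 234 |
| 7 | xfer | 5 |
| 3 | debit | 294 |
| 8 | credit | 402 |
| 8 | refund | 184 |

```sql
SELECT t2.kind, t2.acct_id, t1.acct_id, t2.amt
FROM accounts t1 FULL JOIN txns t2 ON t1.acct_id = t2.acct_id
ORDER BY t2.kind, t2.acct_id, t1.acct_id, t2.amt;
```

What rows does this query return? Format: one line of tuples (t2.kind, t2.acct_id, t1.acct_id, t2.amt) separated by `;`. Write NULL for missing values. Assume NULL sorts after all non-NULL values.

(credit, 8, NULL, 402); (debit, 3, 3, 294); (debit, NULL, NULL, 234); (refund, 8, NULL, 184); (xfer, 7, NULL, 5); (NULL, NULL, 2, NULL); (NULL, NULL, 4, NULL); (NULL, NULL, 4, NULL); (NULL, NULL, 9, NULL)

FULL OUTER JOIN keeps every row from both sides; unmatched rows get NULL for the other side's columns.
Matching on t1.acct_id = t2.acct_id. A NULL in a compared column never satisfies the condition.
- acct_id=4: no t2 row matches, row kept with t2 columns NULL.
- acct_id=2: no t2 row matches, row kept with t2 columns NULL.
- acct_id=4: no t2 row matches, row kept with t2 columns NULL.
- acct_id=9: no t2 row matches, row kept with t2 columns NULL.
- acct_id=3: 1 matching t2 row(s), so 1 row(s) emitted.
- 4 row(s) from t2 found no t1 partner → padded with NULL.
After projecting and ordering:
t2.kind | t2.acct_id | t1.acct_id | t2.amt
credit | 8 | NULL | 402
debit | 3 | 3 | 294
debit | NULL | NULL | 234
refund | 8 | NULL | 184
xfer | 7 | NULL | 5
NULL | NULL | 2 | NULL
NULL | NULL | 4 | NULL
NULL | NULL | 4 | NULL
NULL | NULL | 9 | NULL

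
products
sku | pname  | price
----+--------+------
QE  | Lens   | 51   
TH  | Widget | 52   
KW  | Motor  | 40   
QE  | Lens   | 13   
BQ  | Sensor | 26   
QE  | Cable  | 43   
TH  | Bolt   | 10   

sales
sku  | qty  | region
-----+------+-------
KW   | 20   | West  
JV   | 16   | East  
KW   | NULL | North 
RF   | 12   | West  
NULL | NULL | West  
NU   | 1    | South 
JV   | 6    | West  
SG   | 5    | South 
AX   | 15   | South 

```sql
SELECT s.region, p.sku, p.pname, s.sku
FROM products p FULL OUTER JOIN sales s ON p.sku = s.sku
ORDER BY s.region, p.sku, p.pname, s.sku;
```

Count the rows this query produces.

15

FULL OUTER JOIN keeps every row from both sides; unmatched rows get NULL for the other side's columns.
Matching on p.sku = s.sku. A NULL in a compared column never satisfies the condition.
- p[0] sku=QE → no match; kept with NULLs on the s side.
- p[1] sku=TH → no match; kept with NULLs on the s side.
- p[2] sku=KW → 2 match(es) in s → 2 row(s).
- p[3] sku=QE → no match; kept with NULLs on the s side.
- p[4] sku=BQ → no match; kept with NULLs on the s side.
- p[5] sku=QE → no match; kept with NULLs on the s side.
- p[6] sku=TH → no match; kept with NULLs on the s side.
- plus 7 unmatched s row(s), each kept with NULL p columns.
Total: 2 matched + 13 padded = 15 rows.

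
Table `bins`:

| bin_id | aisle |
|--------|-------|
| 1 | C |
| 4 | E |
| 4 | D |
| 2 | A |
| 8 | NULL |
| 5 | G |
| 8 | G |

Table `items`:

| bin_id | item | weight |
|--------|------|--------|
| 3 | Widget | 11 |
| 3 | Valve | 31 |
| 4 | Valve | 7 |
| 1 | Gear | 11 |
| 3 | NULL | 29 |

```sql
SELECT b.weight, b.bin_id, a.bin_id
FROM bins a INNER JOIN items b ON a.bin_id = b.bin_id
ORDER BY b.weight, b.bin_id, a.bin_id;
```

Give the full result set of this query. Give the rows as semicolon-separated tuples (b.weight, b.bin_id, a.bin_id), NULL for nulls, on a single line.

INNER JOIN keeps only pairs where the ON condition holds.
Matching on a.bin_id = b.bin_id.
- a[0] bin_id=1 → 1 match(es) in b → 1 row(s).
- a[1] bin_id=4 → 1 match(es) in b → 1 row(s).
- a[2] bin_id=4 → 1 match(es) in b → 1 row(s).
- a[3] bin_id=2 → no match; dropped.
- a[4] bin_id=8 → no match; dropped.
- a[5] bin_id=5 → no match; dropped.
- a[6] bin_id=8 → no match; dropped.
After projecting and ordering:
b.weight | b.bin_id | a.bin_id
7 | 4 | 4
7 | 4 | 4
11 | 1 | 1

(7, 4, 4); (7, 4, 4); (11, 1, 1)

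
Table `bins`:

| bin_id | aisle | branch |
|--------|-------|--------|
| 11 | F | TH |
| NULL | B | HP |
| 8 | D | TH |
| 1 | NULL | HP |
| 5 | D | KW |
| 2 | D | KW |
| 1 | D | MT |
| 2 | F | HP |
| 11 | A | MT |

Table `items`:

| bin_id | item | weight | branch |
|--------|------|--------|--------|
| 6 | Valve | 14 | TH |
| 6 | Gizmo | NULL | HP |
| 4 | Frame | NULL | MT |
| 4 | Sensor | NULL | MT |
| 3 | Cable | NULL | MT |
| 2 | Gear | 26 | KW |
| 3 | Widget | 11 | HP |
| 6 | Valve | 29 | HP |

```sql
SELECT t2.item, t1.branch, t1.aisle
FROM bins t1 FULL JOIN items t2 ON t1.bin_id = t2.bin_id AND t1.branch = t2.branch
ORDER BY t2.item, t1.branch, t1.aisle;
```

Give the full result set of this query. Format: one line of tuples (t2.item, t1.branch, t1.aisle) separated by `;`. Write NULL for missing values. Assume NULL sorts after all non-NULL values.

(Cable, NULL, NULL); (Frame, NULL, NULL); (Gear, KW, D); (Gizmo, NULL, NULL); (Sensor, NULL, NULL); (Valve, NULL, NULL); (Valve, NULL, NULL); (Widget, NULL, NULL); (NULL, HP, B); (NULL, HP, F); (NULL, HP, NULL); (NULL, KW, D); (NULL, MT, A); (NULL, MT, D); (NULL, TH, D); (NULL, TH, F)

FULL OUTER JOIN keeps every row from both sides; unmatched rows get NULL for the other side's columns.
Matching on t1.bin_id = t2.bin_id AND t1.branch = t2.branch. A NULL in a compared column never satisfies the condition.
- t1 (bin_id=11, branch=TH) has no partner → padded with NULL.
- t1 (bin_id=NULL, branch=HP) has no partner → padded with NULL.
- t1 (bin_id=8, branch=TH) has no partner → padded with NULL.
- t1 (bin_id=1, branch=HP) has no partner → padded with NULL.
- t1 (bin_id=5, branch=KW) has no partner → padded with NULL.
- t1 (bin_id=2, branch=KW) pairs with 1 row(s) of t2.
- t1 (bin_id=1, branch=MT) has no partner → padded with NULL.
- t1 (bin_id=2, branch=HP) has no partner → padded with NULL.
- t1 (bin_id=11, branch=MT) has no partner → padded with NULL.
- plus 7 unmatched t2 row(s), each kept with NULL t1 columns.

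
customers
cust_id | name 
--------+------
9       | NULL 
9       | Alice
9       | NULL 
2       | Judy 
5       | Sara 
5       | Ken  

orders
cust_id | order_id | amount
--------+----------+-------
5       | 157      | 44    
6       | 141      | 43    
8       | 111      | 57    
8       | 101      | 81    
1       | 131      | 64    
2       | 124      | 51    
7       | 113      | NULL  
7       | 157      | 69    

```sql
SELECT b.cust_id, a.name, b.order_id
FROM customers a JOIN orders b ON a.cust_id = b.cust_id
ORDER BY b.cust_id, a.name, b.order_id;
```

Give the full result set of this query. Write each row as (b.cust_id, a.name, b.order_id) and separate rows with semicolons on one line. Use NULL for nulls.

(2, Judy, 124); (5, Ken, 157); (5, Sara, 157)

INNER JOIN keeps only pairs where the ON condition holds.
Matching on a.cust_id = b.cust_id.
Matched pairs: 3.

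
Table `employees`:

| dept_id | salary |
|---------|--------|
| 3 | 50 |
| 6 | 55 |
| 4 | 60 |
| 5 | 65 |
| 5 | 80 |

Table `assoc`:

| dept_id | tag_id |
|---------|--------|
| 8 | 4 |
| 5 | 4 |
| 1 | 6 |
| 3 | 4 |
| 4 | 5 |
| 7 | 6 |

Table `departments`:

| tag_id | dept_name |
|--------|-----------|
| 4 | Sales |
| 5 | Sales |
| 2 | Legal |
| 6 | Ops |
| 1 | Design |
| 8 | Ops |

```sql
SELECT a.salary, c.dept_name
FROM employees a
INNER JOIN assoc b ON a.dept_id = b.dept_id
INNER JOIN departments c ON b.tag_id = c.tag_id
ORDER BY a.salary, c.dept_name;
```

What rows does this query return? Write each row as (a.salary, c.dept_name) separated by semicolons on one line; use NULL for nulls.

(50, Sales); (60, Sales); (65, Sales); (80, Sales)

Joins associate left-to-right: employees INNER JOIN assoc on dept_id gives 4 intermediate row(s).
Then INNER JOIN `departments c` on tag_id: keep only rows whose b.tag_id appears in c.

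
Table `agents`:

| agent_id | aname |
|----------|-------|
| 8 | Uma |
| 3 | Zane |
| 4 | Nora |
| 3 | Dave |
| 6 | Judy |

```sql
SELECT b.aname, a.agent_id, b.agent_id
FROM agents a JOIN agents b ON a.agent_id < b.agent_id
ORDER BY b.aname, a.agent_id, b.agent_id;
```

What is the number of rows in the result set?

9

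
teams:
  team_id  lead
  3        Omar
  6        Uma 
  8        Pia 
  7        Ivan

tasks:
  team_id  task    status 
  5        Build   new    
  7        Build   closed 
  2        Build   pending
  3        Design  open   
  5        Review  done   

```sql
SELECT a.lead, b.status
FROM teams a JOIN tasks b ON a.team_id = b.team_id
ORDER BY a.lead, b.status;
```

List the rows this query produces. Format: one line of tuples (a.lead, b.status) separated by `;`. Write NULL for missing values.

INNER JOIN keeps only pairs where the ON condition holds.
Matching on a.team_id = b.team_id.
- a row (team_id=3): matches 1 b row(s) → 1 output row(s).
- a row (team_id=6): no match → dropped.
- a row (team_id=8): no match → dropped.
- a row (team_id=7): matches 1 b row(s) → 1 output row(s).
After projecting and ordering:
a.lead | b.status
Ivan | closed
Omar | open

(Ivan, closed); (Omar, open)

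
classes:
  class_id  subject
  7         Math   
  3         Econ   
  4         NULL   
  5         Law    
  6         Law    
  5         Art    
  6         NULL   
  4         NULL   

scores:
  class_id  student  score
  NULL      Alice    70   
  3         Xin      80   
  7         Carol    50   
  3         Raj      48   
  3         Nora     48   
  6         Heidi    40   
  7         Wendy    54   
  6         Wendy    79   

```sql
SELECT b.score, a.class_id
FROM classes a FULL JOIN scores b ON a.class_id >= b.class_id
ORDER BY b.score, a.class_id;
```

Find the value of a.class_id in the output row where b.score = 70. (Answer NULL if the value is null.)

FULL OUTER JOIN keeps every row from both sides; unmatched rows get NULL for the other side's columns.
Matching on a.class_id >= b.class_id. A NULL in a compared column never satisfies the condition.
Matched pairs: 32; unmatched a rows kept: 0; unmatched b rows kept: 1.

NULL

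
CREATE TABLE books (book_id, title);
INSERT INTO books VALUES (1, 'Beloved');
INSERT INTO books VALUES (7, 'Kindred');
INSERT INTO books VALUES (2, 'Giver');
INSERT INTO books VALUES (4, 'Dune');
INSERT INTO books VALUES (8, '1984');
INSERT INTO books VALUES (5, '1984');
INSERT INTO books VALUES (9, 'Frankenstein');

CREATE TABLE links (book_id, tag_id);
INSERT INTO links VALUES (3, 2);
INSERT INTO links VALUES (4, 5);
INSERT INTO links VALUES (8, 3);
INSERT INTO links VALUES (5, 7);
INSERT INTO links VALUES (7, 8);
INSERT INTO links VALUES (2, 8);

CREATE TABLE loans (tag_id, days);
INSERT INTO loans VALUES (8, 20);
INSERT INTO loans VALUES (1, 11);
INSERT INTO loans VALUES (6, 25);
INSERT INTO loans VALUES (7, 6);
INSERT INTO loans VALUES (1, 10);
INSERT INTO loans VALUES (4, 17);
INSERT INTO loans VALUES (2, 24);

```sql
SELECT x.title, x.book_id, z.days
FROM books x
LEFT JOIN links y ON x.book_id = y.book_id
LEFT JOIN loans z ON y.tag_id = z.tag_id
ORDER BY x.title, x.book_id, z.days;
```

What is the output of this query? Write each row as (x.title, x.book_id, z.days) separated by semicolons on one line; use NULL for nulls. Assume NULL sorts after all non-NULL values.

(1984, 5, 6); (1984, 8, NULL); (Beloved, 1, NULL); (Dune, 4, NULL); (Frankenstein, 9, NULL); (Giver, 2, 20); (Kindred, 7, 20)

Joins associate left-to-right: books LEFT JOIN links on book_id gives 7 intermediate row(s).
Then LEFT JOIN `loans z` on tag_id: each of those 7 rows is kept; rows whose y.tag_id has no match in z get NULL for z's columns.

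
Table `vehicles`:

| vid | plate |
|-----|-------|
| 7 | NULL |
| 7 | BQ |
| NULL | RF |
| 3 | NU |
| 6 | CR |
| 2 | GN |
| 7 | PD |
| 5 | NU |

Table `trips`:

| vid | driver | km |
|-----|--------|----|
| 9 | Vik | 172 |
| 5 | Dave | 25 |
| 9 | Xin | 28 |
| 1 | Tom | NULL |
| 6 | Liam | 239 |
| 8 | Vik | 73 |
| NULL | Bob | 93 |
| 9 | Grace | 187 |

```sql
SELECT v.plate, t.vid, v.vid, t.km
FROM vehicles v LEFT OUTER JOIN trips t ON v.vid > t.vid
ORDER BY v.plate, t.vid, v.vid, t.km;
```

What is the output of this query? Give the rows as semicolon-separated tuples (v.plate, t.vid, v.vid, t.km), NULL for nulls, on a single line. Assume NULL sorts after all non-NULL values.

(BQ, 1, 7, NULL); (BQ, 5, 7, 25); (BQ, 6, 7, 239); (CR, 1, 6, NULL); (CR, 5, 6, 25); (GN, 1, 2, NULL); (NU, 1, 3, NULL); (NU, 1, 5, NULL); (PD, 1, 7, NULL); (PD, 5, 7, 25); (PD, 6, 7, 239); (RF, NULL, NULL, NULL); (NULL, 1, 7, NULL); (NULL, 5, 7, 25); (NULL, 6, 7, 239)

LEFT JOIN keeps every row from `vehicles`; unmatched rows get NULL for `trips`'s columns.
Matching on v.vid > t.vid. A NULL in a compared column never satisfies the condition.
- v row (vid=7): matches 3 t row(s) → 3 output row(s).
- v row (vid=7): matches 3 t row(s) → 3 output row(s).
- v row (vid=NULL): no match → kept, t columns NULL.
- v row (vid=3): matches 1 t row(s) → 1 output row(s).
- v row (vid=6): matches 2 t row(s) → 2 output row(s).
- v row (vid=2): matches 1 t row(s) → 1 output row(s).
- v row (vid=7): matches 3 t row(s) → 3 output row(s).
- v row (vid=5): matches 1 t row(s) → 1 output row(s).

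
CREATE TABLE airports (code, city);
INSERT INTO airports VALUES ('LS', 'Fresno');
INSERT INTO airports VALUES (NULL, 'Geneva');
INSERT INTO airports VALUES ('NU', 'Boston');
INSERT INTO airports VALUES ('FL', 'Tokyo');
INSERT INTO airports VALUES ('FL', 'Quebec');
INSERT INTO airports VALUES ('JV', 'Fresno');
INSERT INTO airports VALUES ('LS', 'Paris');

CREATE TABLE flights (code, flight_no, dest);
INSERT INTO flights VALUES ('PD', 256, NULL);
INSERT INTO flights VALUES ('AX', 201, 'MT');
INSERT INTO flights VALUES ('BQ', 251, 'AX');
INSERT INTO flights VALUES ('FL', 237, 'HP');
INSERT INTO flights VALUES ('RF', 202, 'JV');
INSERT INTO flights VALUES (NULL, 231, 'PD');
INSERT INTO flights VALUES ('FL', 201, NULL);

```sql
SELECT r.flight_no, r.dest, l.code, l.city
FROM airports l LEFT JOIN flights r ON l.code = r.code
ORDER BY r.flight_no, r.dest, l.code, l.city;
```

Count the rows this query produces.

9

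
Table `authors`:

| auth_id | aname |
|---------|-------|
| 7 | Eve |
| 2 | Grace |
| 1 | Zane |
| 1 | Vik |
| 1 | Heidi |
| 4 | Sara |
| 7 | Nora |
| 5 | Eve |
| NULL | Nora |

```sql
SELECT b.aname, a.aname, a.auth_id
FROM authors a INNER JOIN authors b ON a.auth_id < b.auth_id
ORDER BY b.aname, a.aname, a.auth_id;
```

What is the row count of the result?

INNER JOIN keeps only pairs where the ON condition holds.
Matching on a.auth_id < b.auth_id. A NULL in a compared column never satisfies the condition.
- a (auth_id=7) has no partner → excluded.
- a (auth_id=2) pairs with 4 row(s) of b.
- a (auth_id=1) pairs with 5 row(s) of b.
- a (auth_id=1) pairs with 5 row(s) of b.
- a (auth_id=1) pairs with 5 row(s) of b.
- a (auth_id=4) pairs with 3 row(s) of b.
- a (auth_id=7) has no partner → excluded.
- a (auth_id=5) pairs with 2 row(s) of b.
- a (auth_id=NULL) has no partner → excluded.
Total: 24 rows.

24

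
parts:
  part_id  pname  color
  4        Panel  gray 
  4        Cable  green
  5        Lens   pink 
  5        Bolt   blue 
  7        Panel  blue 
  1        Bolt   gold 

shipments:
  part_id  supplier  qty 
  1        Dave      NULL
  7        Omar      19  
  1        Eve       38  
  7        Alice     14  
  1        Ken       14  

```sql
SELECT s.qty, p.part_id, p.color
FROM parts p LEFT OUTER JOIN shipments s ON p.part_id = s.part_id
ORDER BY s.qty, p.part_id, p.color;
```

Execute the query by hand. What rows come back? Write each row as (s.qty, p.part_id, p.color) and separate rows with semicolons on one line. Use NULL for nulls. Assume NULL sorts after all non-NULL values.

LEFT JOIN keeps every row from `parts`; unmatched rows get NULL for `shipments`'s columns.
Matching on p.part_id = s.part_id.
- p (part_id=4) has no partner → padded with NULL.
- p (part_id=4) has no partner → padded with NULL.
- p (part_id=5) has no partner → padded with NULL.
- p (part_id=5) has no partner → padded with NULL.
- p (part_id=7) pairs with 2 row(s) of s.
- p (part_id=1) pairs with 3 row(s) of s.
After projecting and ordering:
s.qty | p.part_id | p.color
14 | 1 | gold
14 | 7 | blue
19 | 7 | blue
38 | 1 | gold
NULL | 1 | gold
NULL | 4 | gray
NULL | 4 | green
NULL | 5 | blue
NULL | 5 | pink

(14, 1, gold); (14, 7, blue); (19, 7, blue); (38, 1, gold); (NULL, 1, gold); (NULL, 4, gray); (NULL, 4, green); (NULL, 5, blue); (NULL, 5, pink)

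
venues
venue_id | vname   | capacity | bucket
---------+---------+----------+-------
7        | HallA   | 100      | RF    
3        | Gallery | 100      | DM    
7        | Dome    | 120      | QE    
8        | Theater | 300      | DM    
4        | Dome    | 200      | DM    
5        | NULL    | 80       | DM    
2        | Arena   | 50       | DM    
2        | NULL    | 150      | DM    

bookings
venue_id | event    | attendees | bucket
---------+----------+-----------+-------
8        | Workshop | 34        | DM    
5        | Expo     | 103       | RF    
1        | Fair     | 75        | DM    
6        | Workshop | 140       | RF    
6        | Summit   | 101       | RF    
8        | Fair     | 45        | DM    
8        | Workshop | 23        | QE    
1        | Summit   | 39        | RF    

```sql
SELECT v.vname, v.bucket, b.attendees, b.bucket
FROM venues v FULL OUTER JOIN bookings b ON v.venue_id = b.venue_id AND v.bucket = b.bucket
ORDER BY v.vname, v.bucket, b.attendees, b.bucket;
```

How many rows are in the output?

FULL OUTER JOIN keeps every row from both sides; unmatched rows get NULL for the other side's columns.
Matching on v.venue_id = b.venue_id AND v.bucket = b.bucket.
- v row (venue_id=7, bucket=RF): no match → kept, b columns NULL.
- v row (venue_id=3, bucket=DM): no match → kept, b columns NULL.
- v row (venue_id=7, bucket=QE): no match → kept, b columns NULL.
- v row (venue_id=8, bucket=DM): matches 2 b row(s) → 2 output row(s).
- v row (venue_id=4, bucket=DM): no match → kept, b columns NULL.
- v row (venue_id=5, bucket=DM): no match → kept, b columns NULL.
- v row (venue_id=2, bucket=DM): no match → kept, b columns NULL.
- v row (venue_id=2, bucket=DM): no match → kept, b columns NULL.
- plus 6 unmatched b row(s), each kept with NULL v columns.
Total: 2 matched + 13 padded = 15 rows.

15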